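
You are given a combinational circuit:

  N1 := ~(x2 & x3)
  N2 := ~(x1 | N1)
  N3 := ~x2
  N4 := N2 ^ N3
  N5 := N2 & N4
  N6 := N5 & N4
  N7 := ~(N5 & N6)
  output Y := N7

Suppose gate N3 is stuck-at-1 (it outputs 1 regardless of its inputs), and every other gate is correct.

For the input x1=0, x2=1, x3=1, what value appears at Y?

1

Propagate with N3 forced: N1=0, N2=1, N3=1 [stuck-at-1], N4=0, N5=0, N6=0, N7=1.
So Y = 1. (Without the fault it would be 0.)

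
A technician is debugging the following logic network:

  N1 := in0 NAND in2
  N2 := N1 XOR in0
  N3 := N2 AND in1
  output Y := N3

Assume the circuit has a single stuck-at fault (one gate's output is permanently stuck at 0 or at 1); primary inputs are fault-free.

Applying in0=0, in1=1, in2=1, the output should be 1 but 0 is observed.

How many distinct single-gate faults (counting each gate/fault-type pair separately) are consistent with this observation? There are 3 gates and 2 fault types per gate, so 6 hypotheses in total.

3

Fault-free: N1=1, N2=1, N3=1 → 1. Observed 0.
  N1 stuck-at-0: output 0 ✓
  N1 stuck-at-1: output 1 ✗
  N2 stuck-at-0: output 0 ✓
  N2 stuck-at-1: output 1 ✗
  N3 stuck-at-0: output 0 ✓
  N3 stuck-at-1: output 1 ✗
Consistent faults: {N1 stuck-at-0, N2 stuck-at-0, N3 stuck-at-0} — 3 in all.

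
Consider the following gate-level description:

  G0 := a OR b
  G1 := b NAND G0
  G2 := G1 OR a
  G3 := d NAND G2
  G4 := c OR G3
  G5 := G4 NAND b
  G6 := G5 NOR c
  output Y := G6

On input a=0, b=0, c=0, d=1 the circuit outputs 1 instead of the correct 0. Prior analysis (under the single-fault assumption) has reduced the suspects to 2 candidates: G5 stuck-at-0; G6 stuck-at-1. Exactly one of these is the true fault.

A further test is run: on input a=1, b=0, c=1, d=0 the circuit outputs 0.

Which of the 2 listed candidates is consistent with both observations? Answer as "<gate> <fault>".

G5 stuck-at-0

Evaluate each candidate on input a=1, b=0, c=1, d=0:
  G5 stuck-at-0: G0=1, G1=1, G2=1, G3=1, G4=1, G5=0 [stuck-at-0], G6=0 → 0 — matches
  G6 stuck-at-1: G0=1, G1=1, G2=1, G3=1, G4=1, G5=1, G6=1 [stuck-at-1] → 1 — eliminated
Only G5 stuck-at-0 reproduces the observed 0.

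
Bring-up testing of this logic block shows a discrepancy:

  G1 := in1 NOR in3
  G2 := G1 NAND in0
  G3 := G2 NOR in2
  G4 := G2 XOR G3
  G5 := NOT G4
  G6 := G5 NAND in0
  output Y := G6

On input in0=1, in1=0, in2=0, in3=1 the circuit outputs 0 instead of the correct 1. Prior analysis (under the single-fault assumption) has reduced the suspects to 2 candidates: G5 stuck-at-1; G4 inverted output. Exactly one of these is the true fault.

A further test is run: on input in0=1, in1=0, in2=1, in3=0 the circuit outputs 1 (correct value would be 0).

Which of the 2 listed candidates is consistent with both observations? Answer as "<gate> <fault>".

Evaluate each candidate on input in0=1, in1=0, in2=1, in3=0:
  G5 stuck-at-1: G1=1, G2=0, G3=0, G4=0, G5=1 [stuck-at-1], G6=0 → 0 — eliminated
  G4 inverted output: G1=1, G2=0, G3=0, G4=1 [inverted output], G5=0, G6=1 → 1 — matches
Only G4 inverted output reproduces the observed 1.

G4 inverted output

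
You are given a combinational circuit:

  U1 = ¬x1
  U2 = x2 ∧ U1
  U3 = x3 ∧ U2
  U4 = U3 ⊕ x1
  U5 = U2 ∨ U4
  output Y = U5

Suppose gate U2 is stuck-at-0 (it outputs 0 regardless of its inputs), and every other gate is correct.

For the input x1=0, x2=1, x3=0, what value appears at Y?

0

Propagate with U2 forced: U1=1, U2=0 [stuck-at-0], U3=0, U4=0, U5=0.
So Y = 0. (Without the fault it would be 1.)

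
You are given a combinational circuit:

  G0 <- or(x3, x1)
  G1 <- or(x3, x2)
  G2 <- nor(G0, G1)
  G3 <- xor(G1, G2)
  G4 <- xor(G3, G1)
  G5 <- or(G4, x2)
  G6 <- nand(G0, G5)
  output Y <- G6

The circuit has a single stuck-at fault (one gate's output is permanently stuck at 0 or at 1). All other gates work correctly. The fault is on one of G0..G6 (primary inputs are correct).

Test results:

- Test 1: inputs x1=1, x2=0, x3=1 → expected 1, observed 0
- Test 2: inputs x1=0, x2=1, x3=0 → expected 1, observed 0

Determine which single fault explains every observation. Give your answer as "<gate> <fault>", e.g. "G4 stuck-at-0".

G6 stuck-at-0

Fault-free values for test 1 (x1=1, x2=0, x3=1): G0=1, G1=1, G2=0, G3=1, G4=0, G5=0, G6=1, giving Y=1. Observed 0.
Test 1: faults giving observed 0 are {G2 stuck-at-1, G3 stuck-at-0, G4 stuck-at-1, G5 stuck-at-1, G6 stuck-at-0}.
Test 2 (x1=0, x2=1, x3=0): fault-free G0=0, G1=1, G2=0, G3=1, G4=0, G5=1, G6=1 → 1; observed 0. Eliminates G2 stuck-at-1, G3 stuck-at-0, G4 stuck-at-1, G5 stuck-at-1.
Only G6 stuck-at-0 is consistent with every test.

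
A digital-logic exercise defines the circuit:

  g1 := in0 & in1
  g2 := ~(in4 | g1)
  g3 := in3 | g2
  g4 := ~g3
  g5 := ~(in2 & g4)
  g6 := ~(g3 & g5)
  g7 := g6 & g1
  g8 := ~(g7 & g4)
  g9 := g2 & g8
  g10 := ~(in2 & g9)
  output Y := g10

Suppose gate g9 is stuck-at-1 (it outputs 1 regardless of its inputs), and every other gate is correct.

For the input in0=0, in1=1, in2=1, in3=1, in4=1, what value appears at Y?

Propagate with g9 forced: g1=0, g2=0, g3=1, g4=0, g5=1, g6=0, g7=0, g8=1, g9=1 [stuck-at-1], g10=0.
So Y = 0. (Without the fault it would be 1.)

0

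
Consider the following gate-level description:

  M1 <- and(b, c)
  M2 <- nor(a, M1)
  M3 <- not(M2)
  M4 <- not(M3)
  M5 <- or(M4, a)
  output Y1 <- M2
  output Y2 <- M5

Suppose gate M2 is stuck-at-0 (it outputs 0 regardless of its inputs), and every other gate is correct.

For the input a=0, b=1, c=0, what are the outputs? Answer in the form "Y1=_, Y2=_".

Propagate with M2 forced: M1=0, M2=0 [stuck-at-0], M3=1, M4=0, M5=0.
So the outputs are Y1=0, Y2=0. (Without the fault they would be Y1=1, Y2=1.)

Y1=0, Y2=0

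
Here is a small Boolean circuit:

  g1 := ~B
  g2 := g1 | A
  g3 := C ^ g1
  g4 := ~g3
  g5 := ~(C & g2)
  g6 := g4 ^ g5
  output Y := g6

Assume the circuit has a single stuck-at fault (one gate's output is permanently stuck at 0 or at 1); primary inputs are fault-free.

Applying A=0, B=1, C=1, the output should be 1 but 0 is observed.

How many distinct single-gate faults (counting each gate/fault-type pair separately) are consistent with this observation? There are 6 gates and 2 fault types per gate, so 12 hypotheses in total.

5

Fault-free: g1=0, g2=0, g3=1, g4=0, g5=1, g6=1 → 1. Observed 0.
  g1 stuck-at-0: output 1 ✗
  g1 stuck-at-1: output 1 ✗
  g2 stuck-at-0: output 1 ✗
  g2 stuck-at-1: output 0 ✓
  g3 stuck-at-0: output 0 ✓
  g3 stuck-at-1: output 1 ✗
  g4 stuck-at-0: output 1 ✗
  g4 stuck-at-1: output 0 ✓
  g5 stuck-at-0: output 0 ✓
  g5 stuck-at-1: output 1 ✗
  g6 stuck-at-0: output 0 ✓
  g6 stuck-at-1: output 1 ✗
Consistent faults: {g2 stuck-at-1, g3 stuck-at-0, g4 stuck-at-1, g5 stuck-at-0, g6 stuck-at-0} — 5 in all.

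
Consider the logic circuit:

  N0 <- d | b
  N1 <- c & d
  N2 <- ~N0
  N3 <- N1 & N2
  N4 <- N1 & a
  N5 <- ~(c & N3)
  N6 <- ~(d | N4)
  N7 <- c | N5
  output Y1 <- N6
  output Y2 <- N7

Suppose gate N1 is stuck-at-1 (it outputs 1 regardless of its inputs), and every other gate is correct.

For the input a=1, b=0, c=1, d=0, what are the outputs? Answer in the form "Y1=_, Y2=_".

Propagate with N1 forced: N0=0, N1=1 [stuck-at-1], N2=1, N3=1, N4=1, N5=0, N6=0, N7=1.
So the outputs are Y1=0, Y2=1. (Without the fault they would be Y1=1, Y2=1.)

Y1=0, Y2=1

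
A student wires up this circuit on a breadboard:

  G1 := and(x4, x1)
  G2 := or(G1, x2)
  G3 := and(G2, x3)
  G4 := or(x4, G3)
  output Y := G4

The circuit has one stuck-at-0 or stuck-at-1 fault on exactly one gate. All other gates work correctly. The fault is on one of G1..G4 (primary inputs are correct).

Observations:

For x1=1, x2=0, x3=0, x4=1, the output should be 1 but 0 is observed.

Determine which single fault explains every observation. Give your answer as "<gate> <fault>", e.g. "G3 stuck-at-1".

G4 stuck-at-0

Fault-free values for test 1 (x1=1, x2=0, x3=0, x4=1): G1=1, G2=1, G3=0, G4=1, giving Y=1. Observed 0.
Test 1: faults giving observed 0 are {G4 stuck-at-0}.
Only G4 stuck-at-0 is consistent with every test.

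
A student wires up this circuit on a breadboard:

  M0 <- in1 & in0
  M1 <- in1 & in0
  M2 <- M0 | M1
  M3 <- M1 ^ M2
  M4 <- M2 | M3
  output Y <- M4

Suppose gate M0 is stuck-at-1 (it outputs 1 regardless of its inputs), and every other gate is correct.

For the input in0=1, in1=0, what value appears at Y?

Propagate with M0 forced: M0=1 [stuck-at-1], M1=0, M2=1, M3=1, M4=1.
So Y = 1. (Without the fault it would be 0.)

1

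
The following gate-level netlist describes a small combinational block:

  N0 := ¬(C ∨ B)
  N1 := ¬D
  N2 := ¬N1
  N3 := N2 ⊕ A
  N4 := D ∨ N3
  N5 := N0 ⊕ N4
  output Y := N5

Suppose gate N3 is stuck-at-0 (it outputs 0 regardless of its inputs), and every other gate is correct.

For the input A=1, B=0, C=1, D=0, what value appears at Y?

0

Propagate with N3 forced: N0=0, N1=1, N2=0, N3=0 [stuck-at-0], N4=0, N5=0.
So Y = 0. (Without the fault it would be 1.)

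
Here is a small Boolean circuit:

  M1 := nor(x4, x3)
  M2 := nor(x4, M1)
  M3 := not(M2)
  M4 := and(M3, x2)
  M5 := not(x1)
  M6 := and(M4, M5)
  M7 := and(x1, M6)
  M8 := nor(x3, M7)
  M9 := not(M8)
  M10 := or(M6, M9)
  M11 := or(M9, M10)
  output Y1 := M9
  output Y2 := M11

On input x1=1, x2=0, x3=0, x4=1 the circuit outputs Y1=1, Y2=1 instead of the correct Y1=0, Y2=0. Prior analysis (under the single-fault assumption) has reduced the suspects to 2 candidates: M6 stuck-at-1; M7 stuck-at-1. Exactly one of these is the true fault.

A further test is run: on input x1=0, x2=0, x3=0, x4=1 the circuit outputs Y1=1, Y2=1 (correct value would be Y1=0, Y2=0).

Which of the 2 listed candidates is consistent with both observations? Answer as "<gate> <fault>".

Evaluate each candidate on input x1=0, x2=0, x3=0, x4=1:
  M6 stuck-at-1: M1=0, M2=0, M3=1, M4=0, M5=1, M6=1 [stuck-at-1], M7=0, M8=1, M9=0, M10=1, M11=1 → Y1=0, Y2=1 — eliminated
  M7 stuck-at-1: M1=0, M2=0, M3=1, M4=0, M5=1, M6=0, M7=1 [stuck-at-1], M8=0, M9=1, M10=1, M11=1 → Y1=1, Y2=1 — matches
Only M7 stuck-at-1 reproduces the observed Y1=1, Y2=1.

M7 stuck-at-1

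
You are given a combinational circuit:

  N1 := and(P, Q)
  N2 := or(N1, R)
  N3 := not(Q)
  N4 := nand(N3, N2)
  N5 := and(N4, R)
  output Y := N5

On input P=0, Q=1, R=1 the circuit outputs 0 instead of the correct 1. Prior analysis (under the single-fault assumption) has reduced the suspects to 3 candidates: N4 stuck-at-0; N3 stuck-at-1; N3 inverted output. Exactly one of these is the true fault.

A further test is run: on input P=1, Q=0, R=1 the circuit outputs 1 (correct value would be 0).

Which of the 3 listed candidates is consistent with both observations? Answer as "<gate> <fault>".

N3 inverted output

Evaluate each candidate on input P=1, Q=0, R=1:
  N4 stuck-at-0: N1=0, N2=1, N3=1, N4=0 [stuck-at-0], N5=0 → 0 — eliminated
  N3 stuck-at-1: N1=0, N2=1, N3=1 [stuck-at-1], N4=0, N5=0 → 0 — eliminated
  N3 inverted output: N1=0, N2=1, N3=0 [inverted output], N4=1, N5=1 → 1 — matches
Only N3 inverted output reproduces the observed 1.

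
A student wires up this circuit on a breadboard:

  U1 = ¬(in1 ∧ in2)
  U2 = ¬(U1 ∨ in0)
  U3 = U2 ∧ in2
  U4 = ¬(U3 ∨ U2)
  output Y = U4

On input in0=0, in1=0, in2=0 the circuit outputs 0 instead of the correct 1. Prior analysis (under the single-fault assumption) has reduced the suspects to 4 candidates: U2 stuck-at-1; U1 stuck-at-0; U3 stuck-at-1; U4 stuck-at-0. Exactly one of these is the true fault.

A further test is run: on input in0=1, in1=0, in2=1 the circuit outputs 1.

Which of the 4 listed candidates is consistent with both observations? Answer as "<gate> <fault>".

Evaluate each candidate on input in0=1, in1=0, in2=1:
  U2 stuck-at-1: U1=1, U2=1 [stuck-at-1], U3=1, U4=0 → 0 — eliminated
  U1 stuck-at-0: U1=0 [stuck-at-0], U2=0, U3=0, U4=1 → 1 — matches
  U3 stuck-at-1: U1=1, U2=0, U3=1 [stuck-at-1], U4=0 → 0 — eliminated
  U4 stuck-at-0: U1=1, U2=0, U3=0, U4=0 [stuck-at-0] → 0 — eliminated
Only U1 stuck-at-0 reproduces the observed 1.

U1 stuck-at-0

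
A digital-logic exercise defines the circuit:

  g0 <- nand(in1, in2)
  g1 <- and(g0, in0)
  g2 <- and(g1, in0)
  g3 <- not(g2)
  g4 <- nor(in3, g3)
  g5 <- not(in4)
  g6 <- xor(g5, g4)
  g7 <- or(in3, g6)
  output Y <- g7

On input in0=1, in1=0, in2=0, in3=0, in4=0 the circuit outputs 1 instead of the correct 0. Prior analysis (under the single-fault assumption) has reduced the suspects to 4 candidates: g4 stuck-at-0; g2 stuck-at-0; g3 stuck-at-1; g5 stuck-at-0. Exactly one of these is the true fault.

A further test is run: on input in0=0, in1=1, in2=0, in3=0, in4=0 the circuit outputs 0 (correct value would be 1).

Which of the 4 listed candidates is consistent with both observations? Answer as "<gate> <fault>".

Evaluate each candidate on input in0=0, in1=1, in2=0, in3=0, in4=0:
  g4 stuck-at-0: g0=1, g1=0, g2=0, g3=1, g4=0 [stuck-at-0], g5=1, g6=1, g7=1 → 1 — eliminated
  g2 stuck-at-0: g0=1, g1=0, g2=0 [stuck-at-0], g3=1, g4=0, g5=1, g6=1, g7=1 → 1 — eliminated
  g3 stuck-at-1: g0=1, g1=0, g2=0, g3=1 [stuck-at-1], g4=0, g5=1, g6=1, g7=1 → 1 — eliminated
  g5 stuck-at-0: g0=1, g1=0, g2=0, g3=1, g4=0, g5=0 [stuck-at-0], g6=0, g7=0 → 0 — matches
Only g5 stuck-at-0 reproduces the observed 0.

g5 stuck-at-0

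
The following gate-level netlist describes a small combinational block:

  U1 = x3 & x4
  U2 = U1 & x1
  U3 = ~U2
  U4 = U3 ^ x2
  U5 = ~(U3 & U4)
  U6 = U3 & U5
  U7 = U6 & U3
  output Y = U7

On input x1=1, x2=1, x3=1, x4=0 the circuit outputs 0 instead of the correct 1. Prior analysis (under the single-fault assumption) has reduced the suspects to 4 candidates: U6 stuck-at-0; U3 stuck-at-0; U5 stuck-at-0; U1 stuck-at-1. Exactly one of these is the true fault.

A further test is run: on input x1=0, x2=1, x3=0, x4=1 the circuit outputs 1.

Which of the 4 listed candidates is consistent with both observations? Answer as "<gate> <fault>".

Evaluate each candidate on input x1=0, x2=1, x3=0, x4=1:
  U6 stuck-at-0: U1=0, U2=0, U3=1, U4=0, U5=1, U6=0 [stuck-at-0], U7=0 → 0 — eliminated
  U3 stuck-at-0: U1=0, U2=0, U3=0 [stuck-at-0], U4=1, U5=1, U6=0, U7=0 → 0 — eliminated
  U5 stuck-at-0: U1=0, U2=0, U3=1, U4=0, U5=0 [stuck-at-0], U6=0, U7=0 → 0 — eliminated
  U1 stuck-at-1: U1=1 [stuck-at-1], U2=0, U3=1, U4=0, U5=1, U6=1, U7=1 → 1 — matches
Only U1 stuck-at-1 reproduces the observed 1.

U1 stuck-at-1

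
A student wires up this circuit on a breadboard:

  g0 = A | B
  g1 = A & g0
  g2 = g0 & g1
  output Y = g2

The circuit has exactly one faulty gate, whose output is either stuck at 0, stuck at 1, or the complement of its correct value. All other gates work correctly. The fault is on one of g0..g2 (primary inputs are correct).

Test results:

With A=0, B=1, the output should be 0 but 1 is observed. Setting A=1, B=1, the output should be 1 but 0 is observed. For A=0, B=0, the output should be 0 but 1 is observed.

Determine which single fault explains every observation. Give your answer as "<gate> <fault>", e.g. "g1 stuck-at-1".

Fault-free values for test 1 (A=0, B=1): g0=1, g1=0, g2=0, giving Y=0. Observed 1.
Test 1: faults giving observed 1 are {g1 stuck-at-1, g1 inverted output, g2 stuck-at-1, g2 inverted output}.
Test 2 (A=1, B=1): fault-free g0=1, g1=1, g2=1 → 1; observed 0. Eliminates g1 stuck-at-1, g2 stuck-at-1.
Test 3 (A=0, B=0): fault-free g0=0, g1=0, g2=0 → 0; observed 1. Eliminates g1 inverted output.
Only g2 inverted output is consistent with every test.

g2 inverted output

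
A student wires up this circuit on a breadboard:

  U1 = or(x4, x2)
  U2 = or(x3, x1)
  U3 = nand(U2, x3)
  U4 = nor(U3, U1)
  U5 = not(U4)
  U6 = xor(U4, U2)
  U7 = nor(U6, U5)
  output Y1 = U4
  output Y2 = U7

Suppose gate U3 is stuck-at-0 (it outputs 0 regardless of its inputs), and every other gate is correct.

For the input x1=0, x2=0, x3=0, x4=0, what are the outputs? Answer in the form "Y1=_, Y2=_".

Y1=1, Y2=0

Propagate with U3 forced: U1=0, U2=0, U3=0 [stuck-at-0], U4=1, U5=0, U6=1, U7=0.
So the outputs are Y1=1, Y2=0. (Without the fault they would be Y1=0, Y2=0.)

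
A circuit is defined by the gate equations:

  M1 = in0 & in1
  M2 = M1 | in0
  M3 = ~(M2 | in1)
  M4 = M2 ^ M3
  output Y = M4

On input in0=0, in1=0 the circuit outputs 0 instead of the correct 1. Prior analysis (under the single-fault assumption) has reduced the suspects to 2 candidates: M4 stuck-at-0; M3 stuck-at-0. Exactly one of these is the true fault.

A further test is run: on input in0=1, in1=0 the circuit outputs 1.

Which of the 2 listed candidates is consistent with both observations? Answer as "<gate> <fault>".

Evaluate each candidate on input in0=1, in1=0:
  M4 stuck-at-0: M1=0, M2=1, M3=0, M4=0 [stuck-at-0] → 0 — eliminated
  M3 stuck-at-0: M1=0, M2=1, M3=0 [stuck-at-0], M4=1 → 1 — matches
Only M3 stuck-at-0 reproduces the observed 1.

M3 stuck-at-0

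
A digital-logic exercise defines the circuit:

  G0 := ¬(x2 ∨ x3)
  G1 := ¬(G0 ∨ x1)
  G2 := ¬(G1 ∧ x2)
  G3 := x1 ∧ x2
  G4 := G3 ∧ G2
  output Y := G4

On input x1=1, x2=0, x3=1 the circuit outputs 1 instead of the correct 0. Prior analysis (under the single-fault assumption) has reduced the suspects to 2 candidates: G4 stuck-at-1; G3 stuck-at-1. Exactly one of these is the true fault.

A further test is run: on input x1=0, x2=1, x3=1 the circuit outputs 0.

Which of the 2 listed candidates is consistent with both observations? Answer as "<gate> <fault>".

Evaluate each candidate on input x1=0, x2=1, x3=1:
  G4 stuck-at-1: G0=0, G1=1, G2=0, G3=0, G4=1 [stuck-at-1] → 1 — eliminated
  G3 stuck-at-1: G0=0, G1=1, G2=0, G3=1 [stuck-at-1], G4=0 → 0 — matches
Only G3 stuck-at-1 reproduces the observed 0.

G3 stuck-at-1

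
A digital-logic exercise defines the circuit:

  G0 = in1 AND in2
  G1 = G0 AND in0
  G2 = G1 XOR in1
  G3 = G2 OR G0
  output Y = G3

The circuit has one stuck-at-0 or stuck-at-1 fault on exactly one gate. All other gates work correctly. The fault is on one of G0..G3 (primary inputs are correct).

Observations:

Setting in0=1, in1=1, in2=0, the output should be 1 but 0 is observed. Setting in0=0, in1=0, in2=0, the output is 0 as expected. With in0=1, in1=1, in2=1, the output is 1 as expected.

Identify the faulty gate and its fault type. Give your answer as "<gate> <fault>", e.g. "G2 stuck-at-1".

G2 stuck-at-0

Fault-free values for test 1 (in0=1, in1=1, in2=0): G0=0, G1=0, G2=1, G3=1, giving Y=1. Observed 0.
Test 1: faults giving observed 0 are {G1 stuck-at-1, G2 stuck-at-0, G3 stuck-at-0}.
Test 2 (in0=0, in1=0, in2=0): fault-free G0=0, G1=0, G2=0, G3=0 → 0; observed 0. Eliminates G1 stuck-at-1.
Test 3 (in0=1, in1=1, in2=1): fault-free G0=1, G1=1, G2=0, G3=1 → 1; observed 1. Eliminates G3 stuck-at-0.
Only G2 stuck-at-0 is consistent with every test.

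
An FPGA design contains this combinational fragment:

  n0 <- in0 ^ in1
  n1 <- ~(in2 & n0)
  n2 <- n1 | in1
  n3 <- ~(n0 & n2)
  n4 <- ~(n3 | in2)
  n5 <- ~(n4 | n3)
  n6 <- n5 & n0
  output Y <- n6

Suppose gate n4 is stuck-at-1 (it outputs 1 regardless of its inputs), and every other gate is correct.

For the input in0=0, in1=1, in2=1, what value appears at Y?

Propagate with n4 forced: n0=1, n1=0, n2=1, n3=0, n4=1 [stuck-at-1], n5=0, n6=0.
So Y = 0. (Without the fault it would be 1.)

0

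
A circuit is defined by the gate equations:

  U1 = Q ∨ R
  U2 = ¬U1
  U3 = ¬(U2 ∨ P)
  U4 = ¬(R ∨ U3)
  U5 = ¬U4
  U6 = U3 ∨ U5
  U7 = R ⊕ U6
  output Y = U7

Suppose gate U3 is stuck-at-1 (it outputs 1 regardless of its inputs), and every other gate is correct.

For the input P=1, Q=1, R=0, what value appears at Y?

Propagate with U3 forced: U1=1, U2=0, U3=1 [stuck-at-1], U4=0, U5=1, U6=1, U7=1.
So Y = 1. (Without the fault it would be 0.)

1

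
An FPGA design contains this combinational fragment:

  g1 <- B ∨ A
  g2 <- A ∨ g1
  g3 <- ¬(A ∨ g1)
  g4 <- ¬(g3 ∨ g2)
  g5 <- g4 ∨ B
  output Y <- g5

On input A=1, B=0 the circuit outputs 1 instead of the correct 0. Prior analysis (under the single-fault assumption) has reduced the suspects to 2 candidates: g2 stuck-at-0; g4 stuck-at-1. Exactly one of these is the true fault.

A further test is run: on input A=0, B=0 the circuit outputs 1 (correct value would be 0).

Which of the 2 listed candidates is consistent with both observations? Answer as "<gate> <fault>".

Evaluate each candidate on input A=0, B=0:
  g2 stuck-at-0: g1=0, g2=0 [stuck-at-0], g3=1, g4=0, g5=0 → 0 — eliminated
  g4 stuck-at-1: g1=0, g2=0, g3=1, g4=1 [stuck-at-1], g5=1 → 1 — matches
Only g4 stuck-at-1 reproduces the observed 1.

g4 stuck-at-1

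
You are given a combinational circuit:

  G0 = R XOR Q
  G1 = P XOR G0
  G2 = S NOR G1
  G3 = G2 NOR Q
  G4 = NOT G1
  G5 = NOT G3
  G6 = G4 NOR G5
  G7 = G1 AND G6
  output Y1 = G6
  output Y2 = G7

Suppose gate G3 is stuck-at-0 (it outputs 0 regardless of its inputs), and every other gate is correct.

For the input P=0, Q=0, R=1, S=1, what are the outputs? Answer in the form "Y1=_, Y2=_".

Y1=0, Y2=0

Propagate with G3 forced: G0=1, G1=1, G2=0, G3=0 [stuck-at-0], G4=0, G5=1, G6=0, G7=0.
So the outputs are Y1=0, Y2=0. (Without the fault they would be Y1=1, Y2=1.)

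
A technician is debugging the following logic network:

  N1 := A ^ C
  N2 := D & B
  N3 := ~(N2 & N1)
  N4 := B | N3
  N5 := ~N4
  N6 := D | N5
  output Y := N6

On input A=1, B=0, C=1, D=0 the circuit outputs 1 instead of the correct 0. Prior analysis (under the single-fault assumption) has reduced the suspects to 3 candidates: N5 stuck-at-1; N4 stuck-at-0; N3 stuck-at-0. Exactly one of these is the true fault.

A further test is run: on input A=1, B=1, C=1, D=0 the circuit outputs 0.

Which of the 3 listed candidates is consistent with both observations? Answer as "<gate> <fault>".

N3 stuck-at-0

Evaluate each candidate on input A=1, B=1, C=1, D=0:
  N5 stuck-at-1: N1=0, N2=0, N3=1, N4=1, N5=1 [stuck-at-1], N6=1 → 1 — eliminated
  N4 stuck-at-0: N1=0, N2=0, N3=1, N4=0 [stuck-at-0], N5=1, N6=1 → 1 — eliminated
  N3 stuck-at-0: N1=0, N2=0, N3=0 [stuck-at-0], N4=1, N5=0, N6=0 → 0 — matches
Only N3 stuck-at-0 reproduces the observed 0.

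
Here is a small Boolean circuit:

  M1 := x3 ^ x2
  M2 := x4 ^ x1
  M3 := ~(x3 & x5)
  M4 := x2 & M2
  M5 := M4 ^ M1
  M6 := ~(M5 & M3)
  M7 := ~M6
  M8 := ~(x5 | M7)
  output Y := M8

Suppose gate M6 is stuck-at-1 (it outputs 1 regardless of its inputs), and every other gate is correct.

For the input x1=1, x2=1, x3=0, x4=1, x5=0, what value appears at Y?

Propagate with M6 forced: M1=1, M2=0, M3=1, M4=0, M5=1, M6=1 [stuck-at-1], M7=0, M8=1.
So Y = 1. (Without the fault it would be 0.)

1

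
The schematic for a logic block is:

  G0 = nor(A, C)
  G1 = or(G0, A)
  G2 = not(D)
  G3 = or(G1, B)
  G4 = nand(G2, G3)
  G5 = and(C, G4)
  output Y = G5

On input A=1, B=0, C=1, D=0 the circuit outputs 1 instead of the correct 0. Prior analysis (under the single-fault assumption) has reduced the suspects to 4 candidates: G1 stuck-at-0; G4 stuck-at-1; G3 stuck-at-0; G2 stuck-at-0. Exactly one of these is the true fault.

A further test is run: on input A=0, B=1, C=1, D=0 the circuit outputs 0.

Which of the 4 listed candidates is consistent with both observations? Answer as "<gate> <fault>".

G1 stuck-at-0

Evaluate each candidate on input A=0, B=1, C=1, D=0:
  G1 stuck-at-0: G0=0, G1=0 [stuck-at-0], G2=1, G3=1, G4=0, G5=0 → 0 — matches
  G4 stuck-at-1: G0=0, G1=0, G2=1, G3=1, G4=1 [stuck-at-1], G5=1 → 1 — eliminated
  G3 stuck-at-0: G0=0, G1=0, G2=1, G3=0 [stuck-at-0], G4=1, G5=1 → 1 — eliminated
  G2 stuck-at-0: G0=0, G1=0, G2=0 [stuck-at-0], G3=1, G4=1, G5=1 → 1 — eliminated
Only G1 stuck-at-0 reproduces the observed 0.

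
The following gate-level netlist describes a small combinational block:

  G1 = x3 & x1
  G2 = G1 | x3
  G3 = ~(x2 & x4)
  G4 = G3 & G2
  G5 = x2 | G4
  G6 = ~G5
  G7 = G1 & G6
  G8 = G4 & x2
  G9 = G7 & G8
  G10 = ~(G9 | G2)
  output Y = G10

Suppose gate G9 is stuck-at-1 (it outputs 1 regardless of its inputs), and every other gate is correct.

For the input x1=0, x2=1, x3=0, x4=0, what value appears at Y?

0

Propagate with G9 forced: G1=0, G2=0, G3=1, G4=0, G5=1, G6=0, G7=0, G8=0, G9=1 [stuck-at-1], G10=0.
So Y = 0. (Without the fault it would be 1.)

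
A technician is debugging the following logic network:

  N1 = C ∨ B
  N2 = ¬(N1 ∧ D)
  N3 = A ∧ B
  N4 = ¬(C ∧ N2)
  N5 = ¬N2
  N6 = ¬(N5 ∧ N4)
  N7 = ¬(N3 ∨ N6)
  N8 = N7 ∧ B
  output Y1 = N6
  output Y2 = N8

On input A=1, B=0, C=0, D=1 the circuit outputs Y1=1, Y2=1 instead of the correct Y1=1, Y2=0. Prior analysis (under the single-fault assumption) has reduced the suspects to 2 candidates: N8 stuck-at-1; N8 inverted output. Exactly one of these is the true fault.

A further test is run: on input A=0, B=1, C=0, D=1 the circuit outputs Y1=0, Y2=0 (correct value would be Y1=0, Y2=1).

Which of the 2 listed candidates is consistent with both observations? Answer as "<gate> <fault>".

Evaluate each candidate on input A=0, B=1, C=0, D=1:
  N8 stuck-at-1: N1=1, N2=0, N3=0, N4=1, N5=1, N6=0, N7=1, N8=1 [stuck-at-1] → Y1=0, Y2=1 — eliminated
  N8 inverted output: N1=1, N2=0, N3=0, N4=1, N5=1, N6=0, N7=1, N8=0 [inverted output] → Y1=0, Y2=0 — matches
Only N8 inverted output reproduces the observed Y1=0, Y2=0.

N8 inverted output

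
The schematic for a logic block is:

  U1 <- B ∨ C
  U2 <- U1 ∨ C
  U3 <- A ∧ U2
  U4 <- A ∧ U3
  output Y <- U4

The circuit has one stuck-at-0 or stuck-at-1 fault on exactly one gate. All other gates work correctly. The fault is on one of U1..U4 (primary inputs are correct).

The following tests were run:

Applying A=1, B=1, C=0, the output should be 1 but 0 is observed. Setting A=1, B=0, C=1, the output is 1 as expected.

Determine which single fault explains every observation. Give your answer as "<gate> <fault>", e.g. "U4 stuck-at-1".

U1 stuck-at-0

Fault-free values for test 1 (A=1, B=1, C=0): U1=1, U2=1, U3=1, U4=1, giving Y=1. Observed 0.
Test 1: faults giving observed 0 are {U1 stuck-at-0, U2 stuck-at-0, U3 stuck-at-0, U4 stuck-at-0}.
Test 2 (A=1, B=0, C=1): fault-free U1=1, U2=1, U3=1, U4=1 → 1; observed 1. Eliminates U2 stuck-at-0, U3 stuck-at-0, U4 stuck-at-0.
Only U1 stuck-at-0 is consistent with every test.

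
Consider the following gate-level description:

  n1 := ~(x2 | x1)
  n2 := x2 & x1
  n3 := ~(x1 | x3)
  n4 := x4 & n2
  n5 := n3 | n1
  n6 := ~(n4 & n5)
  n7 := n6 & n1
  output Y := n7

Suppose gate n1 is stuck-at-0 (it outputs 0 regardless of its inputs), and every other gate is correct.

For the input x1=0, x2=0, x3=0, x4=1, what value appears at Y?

Propagate with n1 forced: n1=0 [stuck-at-0], n2=0, n3=1, n4=0, n5=1, n6=1, n7=0.
So Y = 0. (Without the fault it would be 1.)

0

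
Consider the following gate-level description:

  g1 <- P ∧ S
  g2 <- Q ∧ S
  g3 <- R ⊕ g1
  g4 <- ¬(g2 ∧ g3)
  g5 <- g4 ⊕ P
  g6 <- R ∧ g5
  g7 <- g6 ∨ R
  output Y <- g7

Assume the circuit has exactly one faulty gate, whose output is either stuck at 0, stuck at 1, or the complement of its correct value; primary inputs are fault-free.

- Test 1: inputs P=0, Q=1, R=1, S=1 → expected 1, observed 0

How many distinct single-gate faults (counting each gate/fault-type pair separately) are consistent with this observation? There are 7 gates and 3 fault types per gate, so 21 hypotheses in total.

2

Fault-free: g1=0, g2=1, g3=1, g4=0, g5=0, g6=0, g7=1 → 1. Observed 0.
  g1: none of the 3 fault types match ✗
  g2: none of the 3 fault types match ✗
  g3: none of the 3 fault types match ✗
  g4: none of the 3 fault types match ✗
  g5: none of the 3 fault types match ✗
  g6: none of the 3 fault types match ✗
  g7: stuck-at-0, inverted output ✓; others ✗
Consistent faults: {g7 stuck-at-0, g7 inverted output} — 2 in all.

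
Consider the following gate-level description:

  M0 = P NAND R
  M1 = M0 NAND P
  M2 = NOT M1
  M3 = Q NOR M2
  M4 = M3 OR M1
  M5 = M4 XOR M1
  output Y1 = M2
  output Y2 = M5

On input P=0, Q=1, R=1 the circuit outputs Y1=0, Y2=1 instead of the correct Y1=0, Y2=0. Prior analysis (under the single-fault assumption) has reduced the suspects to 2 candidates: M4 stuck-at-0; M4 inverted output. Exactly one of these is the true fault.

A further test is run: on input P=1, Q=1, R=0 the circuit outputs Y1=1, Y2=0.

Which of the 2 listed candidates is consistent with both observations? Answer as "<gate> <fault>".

Evaluate each candidate on input P=1, Q=1, R=0:
  M4 stuck-at-0: M0=1, M1=0, M2=1, M3=0, M4=0 [stuck-at-0], M5=0 → Y1=1, Y2=0 — matches
  M4 inverted output: M0=1, M1=0, M2=1, M3=0, M4=1 [inverted output], M5=1 → Y1=1, Y2=1 — eliminated
Only M4 stuck-at-0 reproduces the observed Y1=1, Y2=0.

M4 stuck-at-0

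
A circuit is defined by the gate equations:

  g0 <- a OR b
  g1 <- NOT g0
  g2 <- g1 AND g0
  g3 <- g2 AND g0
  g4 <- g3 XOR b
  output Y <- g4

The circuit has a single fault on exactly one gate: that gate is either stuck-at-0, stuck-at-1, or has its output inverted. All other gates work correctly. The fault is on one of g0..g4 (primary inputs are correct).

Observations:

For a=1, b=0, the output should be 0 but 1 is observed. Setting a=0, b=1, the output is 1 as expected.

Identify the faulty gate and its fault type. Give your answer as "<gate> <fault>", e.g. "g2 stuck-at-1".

Fault-free values for test 1 (a=1, b=0): g0=1, g1=0, g2=0, g3=0, g4=0, giving Y=0. Observed 1.
Test 1: faults giving observed 1 are {g1 stuck-at-1, g1 inverted output, g2 stuck-at-1, g2 inverted output, g3 stuck-at-1, g3 inverted output, g4 stuck-at-1, g4 inverted output}.
Test 2 (a=0, b=1): fault-free g0=1, g1=0, g2=0, g3=0, g4=1 → 1; observed 1. Eliminates g1 stuck-at-1, g1 inverted output, g2 stuck-at-1, g2 inverted output, g3 stuck-at-1, g3 inverted output, g4 inverted output.
Only g4 stuck-at-1 is consistent with every test.

g4 stuck-at-1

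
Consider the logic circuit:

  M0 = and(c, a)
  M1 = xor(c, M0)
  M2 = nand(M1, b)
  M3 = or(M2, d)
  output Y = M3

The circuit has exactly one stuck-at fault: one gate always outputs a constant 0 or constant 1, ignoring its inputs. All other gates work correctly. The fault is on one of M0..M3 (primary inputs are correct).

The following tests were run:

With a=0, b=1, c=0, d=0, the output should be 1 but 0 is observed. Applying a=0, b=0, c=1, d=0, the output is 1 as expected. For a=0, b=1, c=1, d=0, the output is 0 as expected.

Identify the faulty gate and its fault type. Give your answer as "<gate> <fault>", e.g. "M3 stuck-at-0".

Fault-free values for test 1 (a=0, b=1, c=0, d=0): M0=0, M1=0, M2=1, M3=1, giving Y=1. Observed 0.
Test 1: faults giving observed 0 are {M0 stuck-at-1, M1 stuck-at-1, M2 stuck-at-0, M3 stuck-at-0}.
Test 2 (a=0, b=0, c=1, d=0): fault-free M0=0, M1=1, M2=1, M3=1 → 1; observed 1. Eliminates M2 stuck-at-0, M3 stuck-at-0.
Test 3 (a=0, b=1, c=1, d=0): fault-free M0=0, M1=1, M2=0, M3=0 → 0; observed 0. Eliminates M0 stuck-at-1.
Only M1 stuck-at-1 is consistent with every test.

M1 stuck-at-1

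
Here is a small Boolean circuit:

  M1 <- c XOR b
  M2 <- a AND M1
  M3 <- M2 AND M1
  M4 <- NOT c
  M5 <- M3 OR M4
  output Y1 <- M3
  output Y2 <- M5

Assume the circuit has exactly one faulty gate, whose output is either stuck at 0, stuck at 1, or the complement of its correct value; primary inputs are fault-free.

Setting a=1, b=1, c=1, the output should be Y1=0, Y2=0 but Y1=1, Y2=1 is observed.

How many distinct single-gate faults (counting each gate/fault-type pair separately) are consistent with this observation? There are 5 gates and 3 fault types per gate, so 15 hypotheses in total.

Fault-free: M1=0, M2=0, M3=0, M4=0, M5=0 → Y1=0, Y2=0. Observed Y1=1, Y2=1.
  M1: stuck-at-1, inverted output ✓; others ✗
  M2: none of the 3 fault types match ✗
  M3: stuck-at-1, inverted output ✓; others ✗
  M4: none of the 3 fault types match ✗
  M5: none of the 3 fault types match ✗
Consistent faults: {M1 stuck-at-1, M1 inverted output, M3 stuck-at-1, M3 inverted output} — 4 in all.

4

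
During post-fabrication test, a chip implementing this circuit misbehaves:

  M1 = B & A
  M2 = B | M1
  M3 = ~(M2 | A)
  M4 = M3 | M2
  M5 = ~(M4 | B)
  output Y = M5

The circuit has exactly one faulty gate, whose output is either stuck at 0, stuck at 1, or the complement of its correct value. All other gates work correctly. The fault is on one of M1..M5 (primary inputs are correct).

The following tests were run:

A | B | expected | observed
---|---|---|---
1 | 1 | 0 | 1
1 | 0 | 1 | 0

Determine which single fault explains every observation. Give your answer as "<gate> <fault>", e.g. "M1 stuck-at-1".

M5 inverted output

Fault-free values for test 1 (A=1, B=1): M1=1, M2=1, M3=0, M4=1, M5=0, giving Y=0. Observed 1.
Test 1: faults giving observed 1 are {M5 stuck-at-1, M5 inverted output}.
Test 2 (A=1, B=0): fault-free M1=0, M2=0, M3=0, M4=0, M5=1 → 1; observed 0. Eliminates M5 stuck-at-1.
Only M5 inverted output is consistent with every test.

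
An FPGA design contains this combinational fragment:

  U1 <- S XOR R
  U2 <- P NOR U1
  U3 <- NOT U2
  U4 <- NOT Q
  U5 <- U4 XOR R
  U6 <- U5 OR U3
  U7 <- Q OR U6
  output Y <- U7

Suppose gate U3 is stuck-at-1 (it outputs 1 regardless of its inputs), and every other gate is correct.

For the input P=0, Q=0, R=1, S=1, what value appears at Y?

1

Propagate with U3 forced: U1=0, U2=1, U3=1 [stuck-at-1], U4=1, U5=0, U6=1, U7=1.
So Y = 1. (Without the fault it would be 0.)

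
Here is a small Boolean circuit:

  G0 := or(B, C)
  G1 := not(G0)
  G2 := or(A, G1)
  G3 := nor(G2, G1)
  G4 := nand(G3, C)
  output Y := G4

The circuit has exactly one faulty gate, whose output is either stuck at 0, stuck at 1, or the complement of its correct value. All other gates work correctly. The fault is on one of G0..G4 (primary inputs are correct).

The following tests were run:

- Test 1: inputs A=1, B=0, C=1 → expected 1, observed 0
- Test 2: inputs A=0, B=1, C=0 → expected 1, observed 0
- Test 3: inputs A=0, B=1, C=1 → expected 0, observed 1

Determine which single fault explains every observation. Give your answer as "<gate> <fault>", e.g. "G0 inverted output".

Fault-free values for test 1 (A=1, B=0, C=1): G0=1, G1=0, G2=1, G3=0, G4=1, giving Y=1. Observed 0.
Test 1: faults giving observed 0 are {G2 stuck-at-0, G2 inverted output, G3 stuck-at-1, G3 inverted output, G4 stuck-at-0, G4 inverted output}.
Test 2 (A=0, B=1, C=0): fault-free G0=1, G1=0, G2=0, G3=1, G4=1 → 1; observed 0. Eliminates G2 stuck-at-0, G2 inverted output, G3 stuck-at-1, G3 inverted output.
Test 3 (A=0, B=1, C=1): fault-free G0=1, G1=0, G2=0, G3=1, G4=0 → 0; observed 1. Eliminates G4 stuck-at-0.
Only G4 inverted output is consistent with every test.

G4 inverted output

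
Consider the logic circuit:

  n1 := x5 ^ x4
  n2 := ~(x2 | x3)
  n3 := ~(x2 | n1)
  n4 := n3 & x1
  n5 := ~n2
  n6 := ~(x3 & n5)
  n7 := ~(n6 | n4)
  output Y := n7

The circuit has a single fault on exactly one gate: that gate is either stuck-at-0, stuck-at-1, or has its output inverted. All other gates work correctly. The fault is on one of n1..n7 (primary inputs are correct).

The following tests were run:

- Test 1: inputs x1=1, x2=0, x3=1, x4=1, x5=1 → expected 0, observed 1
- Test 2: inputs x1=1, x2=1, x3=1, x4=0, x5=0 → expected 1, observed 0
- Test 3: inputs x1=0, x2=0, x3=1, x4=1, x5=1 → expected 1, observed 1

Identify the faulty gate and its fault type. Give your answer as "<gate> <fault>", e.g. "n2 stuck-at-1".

Fault-free values for test 1 (x1=1, x2=0, x3=1, x4=1, x5=1): n1=0, n2=0, n3=1, n4=1, n5=1, n6=0, n7=0, giving Y=0. Observed 1.
Test 1: faults giving observed 1 are {n1 stuck-at-1, n1 inverted output, n3 stuck-at-0, n3 inverted output, n4 stuck-at-0, n4 inverted output, n7 stuck-at-1, n7 inverted output}.
Test 2 (x1=1, x2=1, x3=1, x4=0, x5=0): fault-free n1=0, n2=0, n3=0, n4=0, n5=1, n6=0, n7=1 → 1; observed 0. Eliminates n1 stuck-at-1, n1 inverted output, n3 stuck-at-0, n4 stuck-at-0, n7 stuck-at-1.
Test 3 (x1=0, x2=0, x3=1, x4=1, x5=1): fault-free n1=0, n2=0, n3=1, n4=0, n5=1, n6=0, n7=1 → 1; observed 1. Eliminates n4 inverted output, n7 inverted output.
Only n3 inverted output is consistent with every test.

n3 inverted output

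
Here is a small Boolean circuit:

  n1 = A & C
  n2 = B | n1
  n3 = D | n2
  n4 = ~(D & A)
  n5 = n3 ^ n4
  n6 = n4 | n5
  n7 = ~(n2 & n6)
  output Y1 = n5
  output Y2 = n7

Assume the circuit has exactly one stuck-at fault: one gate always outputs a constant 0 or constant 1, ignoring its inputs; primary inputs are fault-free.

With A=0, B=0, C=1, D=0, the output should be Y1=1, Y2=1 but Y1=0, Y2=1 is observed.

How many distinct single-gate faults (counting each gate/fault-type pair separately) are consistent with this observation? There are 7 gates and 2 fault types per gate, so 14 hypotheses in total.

3

Fault-free: n1=0, n2=0, n3=0, n4=1, n5=1, n6=1, n7=1 → Y1=1, Y2=1. Observed Y1=0, Y2=1.
  n1 stuck-at-0: output Y1=1, Y2=1 ✗
  n1 stuck-at-1: output Y1=0, Y2=0 ✗
  n2 stuck-at-0: output Y1=1, Y2=1 ✗
  n2 stuck-at-1: output Y1=0, Y2=0 ✗
  n3 stuck-at-0: output Y1=1, Y2=1 ✗
  n3 stuck-at-1: output Y1=0, Y2=1 ✓
  n4 stuck-at-0: output Y1=0, Y2=1 ✓
  n4 stuck-at-1: output Y1=1, Y2=1 ✗
  n5 stuck-at-0: output Y1=0, Y2=1 ✓
  n5 stuck-at-1: output Y1=1, Y2=1 ✗
  n6 stuck-at-0: output Y1=1, Y2=1 ✗
  n6 stuck-at-1: output Y1=1, Y2=1 ✗
  n7 stuck-at-0: output Y1=1, Y2=0 ✗
  n7 stuck-at-1: output Y1=1, Y2=1 ✗
Consistent faults: {n3 stuck-at-1, n4 stuck-at-0, n5 stuck-at-0} — 3 in all.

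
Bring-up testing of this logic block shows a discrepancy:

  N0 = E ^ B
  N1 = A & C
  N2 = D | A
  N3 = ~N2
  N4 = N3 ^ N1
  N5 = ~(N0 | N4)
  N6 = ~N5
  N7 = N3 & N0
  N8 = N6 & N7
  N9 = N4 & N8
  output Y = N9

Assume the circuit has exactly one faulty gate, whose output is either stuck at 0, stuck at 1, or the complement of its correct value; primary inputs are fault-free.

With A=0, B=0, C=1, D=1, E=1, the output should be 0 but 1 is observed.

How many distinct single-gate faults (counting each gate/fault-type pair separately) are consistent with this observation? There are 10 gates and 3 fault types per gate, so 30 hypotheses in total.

Fault-free: N0=1, N1=0, N2=1, N3=0, N4=0, N5=0, N6=1, N7=0, N8=0, N9=0 → 0. Observed 1.
  N0: none of the 3 fault types match ✗
  N1: none of the 3 fault types match ✗
  N2: stuck-at-0, inverted output ✓; others ✗
  N3: stuck-at-1, inverted output ✓; others ✗
  N4: none of the 3 fault types match ✗
  N5: none of the 3 fault types match ✗
  N6: none of the 3 fault types match ✗
  N7: none of the 3 fault types match ✗
  N8: none of the 3 fault types match ✗
  N9: stuck-at-1, inverted output ✓; others ✗
Consistent faults: {N2 stuck-at-0, N2 inverted output, N3 stuck-at-1, N3 inverted output, N9 stuck-at-1, N9 inverted output} — 6 in all.

6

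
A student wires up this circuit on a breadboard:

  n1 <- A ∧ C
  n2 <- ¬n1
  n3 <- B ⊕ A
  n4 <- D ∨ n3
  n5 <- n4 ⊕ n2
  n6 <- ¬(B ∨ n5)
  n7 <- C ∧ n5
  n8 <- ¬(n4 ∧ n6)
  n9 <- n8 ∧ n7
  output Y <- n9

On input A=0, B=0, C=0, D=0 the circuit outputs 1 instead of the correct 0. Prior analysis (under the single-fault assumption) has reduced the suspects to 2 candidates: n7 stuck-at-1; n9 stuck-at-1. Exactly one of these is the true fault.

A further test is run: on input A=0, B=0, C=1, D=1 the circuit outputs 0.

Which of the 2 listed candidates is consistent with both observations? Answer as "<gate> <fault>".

n7 stuck-at-1

Evaluate each candidate on input A=0, B=0, C=1, D=1:
  n7 stuck-at-1: n1=0, n2=1, n3=0, n4=1, n5=0, n6=1, n7=1 [stuck-at-1], n8=0, n9=0 → 0 — matches
  n9 stuck-at-1: n1=0, n2=1, n3=0, n4=1, n5=0, n6=1, n7=0, n8=0, n9=1 [stuck-at-1] → 1 — eliminated
Only n7 stuck-at-1 reproduces the observed 0.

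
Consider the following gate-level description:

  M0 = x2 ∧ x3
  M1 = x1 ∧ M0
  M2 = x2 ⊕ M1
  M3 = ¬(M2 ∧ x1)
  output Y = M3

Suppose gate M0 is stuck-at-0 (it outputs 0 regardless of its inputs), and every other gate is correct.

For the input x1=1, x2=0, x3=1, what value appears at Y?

Propagate with M0 forced: M0=0 [stuck-at-0], M1=0, M2=0, M3=1.
So Y = 1. (Same as the fault-free value — the fault is masked on this input.)

1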